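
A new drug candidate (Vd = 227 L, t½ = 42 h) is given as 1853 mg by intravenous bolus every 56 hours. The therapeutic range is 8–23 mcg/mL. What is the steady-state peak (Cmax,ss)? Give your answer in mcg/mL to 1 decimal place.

τ/t½ = 56/42 ≈ 1.3333, so fraction remaining f = (1/2)^(56/42) ≈ 0.3969.
At steady state, accumulation factor R = 1/(1 − e^(−kτ)) ≈ 1.6581.
Single-dose peak C₀ = D/Vd = 1853/227 ≈ 8.163 mcg/mL.
Steady-state peak Cmax,ss = C₀·R ≈ 8.163 × 1.6581 ≈ 13.535 mcg/mL.
Peak 13.5 mcg/mL vs MTC 23 mcg/mL: below toxic threshold.

13.5 mcg/mL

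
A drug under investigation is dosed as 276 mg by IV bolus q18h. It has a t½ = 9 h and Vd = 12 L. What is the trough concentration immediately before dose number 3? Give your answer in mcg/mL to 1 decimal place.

f = (1/2)^(τ/t½) = (1/2)^(18/9) ≈ 0.2500.
C₀ = D/Vd = 276/12 ≈ 23.000 mcg/mL.
Before the 3rd dose, 2 doses have been given. Superposition: Cmin = C₀·(f + f²).
≈ 23.000 × (0.2500 + 0.0625) ≈ 23.000 × 0.3125 ≈ 7.188 mcg/mL.

7.2 mcg/mL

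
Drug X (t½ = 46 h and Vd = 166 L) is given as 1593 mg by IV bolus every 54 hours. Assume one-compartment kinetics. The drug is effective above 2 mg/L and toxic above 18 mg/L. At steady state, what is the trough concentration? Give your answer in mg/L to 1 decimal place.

Over one 54-h interval, 54/46 ≈ 1.1739 half-lives elapse, leaving f ≈ 0.4432 of each dose.
Accumulation ratio R = 1/(1 − f) ≈ 1/0.5568 ≈ 1.7960.
Single-dose peak C₀ = D/Vd = 1593/166 ≈ 9.596 mg/L.
Cmax,ss = C₀/(1 − f) ≈ 9.596/0.5568 ≈ 17.234 mg/L.
One interval later, Cmin,ss = Cmax,ss·e^(−kτ) ≈ 17.234 × 0.4432 ≈ 7.638 mg/L.
Trough 7.6 mg/L vs MEC 2 mg/L: adequate.

7.6 mg/L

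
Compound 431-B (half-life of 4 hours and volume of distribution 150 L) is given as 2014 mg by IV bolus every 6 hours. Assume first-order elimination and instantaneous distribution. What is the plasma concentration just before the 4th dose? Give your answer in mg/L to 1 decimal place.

f = (1/2)^(τ/t½) = (1/2)^(6/4) ≈ 0.3536.
C₀ = D/Vd = 2014/150 ≈ 13.427 mg/L.
Before the 4th dose, 3 doses have been given. Superposition: Cmin = C₀·(f + f² + … + f^3).
≈ 13.427 × (0.3536 + 0.1250 + 0.0442) ≈ 13.427 × 0.5228 ≈ 7.020 mg/L.

7.0 mg/L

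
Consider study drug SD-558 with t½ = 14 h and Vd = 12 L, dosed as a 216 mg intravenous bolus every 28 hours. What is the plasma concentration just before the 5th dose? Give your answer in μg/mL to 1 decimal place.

f = (1/2)^(τ/t½) = (1/2)^(28/14) ≈ 0.2500.
C₀ = D/Vd = 216/12 ≈ 18.000 μg/mL.
Before the 5th dose, 4 doses have been given. Superposition: Cmin = C₀·(f + f² + … + f^4).
≈ 18.000 × (0.2500 + 0.0625 + 0.0156 + 0.0039) ≈ 18.000 × 0.3320 ≈ 5.976 μg/mL.

6.0 μg/mL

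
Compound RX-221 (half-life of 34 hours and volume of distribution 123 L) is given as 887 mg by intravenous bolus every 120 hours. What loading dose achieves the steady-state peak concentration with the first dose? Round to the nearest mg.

f = (1/2)^(120/34) ≈ 0.086605; accumulation ratio R = 1/(1−f) ≈ 1.09482.
Loading dose to hit Cmax,ss on first dose: D_load = D_maint·R ≈ 887 × 1.09482 ≈ 971.11 mg.

971 mg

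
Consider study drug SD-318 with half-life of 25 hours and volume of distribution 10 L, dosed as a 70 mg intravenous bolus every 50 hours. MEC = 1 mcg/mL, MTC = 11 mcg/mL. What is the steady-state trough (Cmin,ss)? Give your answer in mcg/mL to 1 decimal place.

τ = 50 h = 2 half-lives, so f = (1/2)^2 = 0.25.
Accumulation ratio R = 1/(1 − f) = 1/0.75 = 4/3.
Single-dose peak C₀ = D/Vd = 70/10 = 7 mcg/mL.
Steady-state peak Cmax,ss = C₀·R = 7 × 4/3 ≈ 9.333 mcg/mL.
Steady-state trough Cmin,ss = Cmax,ss·f ≈ 9.333 × 0.25 ≈ 2.333 mcg/mL.
Trough 2.3 mcg/mL vs MEC 1 mcg/mL: adequate.

2.3 mcg/mL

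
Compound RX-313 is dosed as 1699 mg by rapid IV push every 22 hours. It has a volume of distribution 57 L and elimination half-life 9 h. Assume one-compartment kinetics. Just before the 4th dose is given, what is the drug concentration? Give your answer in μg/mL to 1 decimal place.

f = (1/2)^(τ/t½) = (1/2)^(22/9) ≈ 0.1837.
C₀ = D/Vd = 1699/57 ≈ 29.807 μg/mL.
Before the 4th dose, 3 doses have been given. Superposition: Cmin = C₀·(f + f² + … + f^3).
≈ 29.807 × (0.1837 + 0.0337 + 0.0062) ≈ 29.807 × 0.2236 ≈ 6.665 μg/mL.

6.7 μg/mL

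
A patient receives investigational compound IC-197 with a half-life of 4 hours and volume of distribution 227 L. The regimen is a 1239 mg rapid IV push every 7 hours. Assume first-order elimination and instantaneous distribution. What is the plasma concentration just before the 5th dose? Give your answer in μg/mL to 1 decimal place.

2.3 μg/mL

f = (1/2)^(τ/t½) = (1/2)^(7/4) ≈ 0.2973.
C₀ = D/Vd = 1239/227 ≈ 5.458 μg/mL.
Before the 5th dose, 4 doses have been given. Superposition: Cmin = C₀·(f + f² + … + f^4).
≈ 5.458 × (0.2973 + 0.0884 + 0.0263 + 0.0078) ≈ 5.458 × 0.4198 ≈ 2.291 μg/mL.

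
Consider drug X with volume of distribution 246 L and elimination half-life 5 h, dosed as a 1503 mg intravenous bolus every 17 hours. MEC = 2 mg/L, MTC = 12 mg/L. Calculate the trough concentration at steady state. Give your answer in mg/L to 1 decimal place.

τ/t½ = 17/5 ≈ 3.4, so fraction remaining f = (1/2)^(17/5) ≈ 0.0947.
Single-dose peak C₀ = D/Vd = 1503/246 ≈ 6.110 mg/L.
Steady-state trough Cmin,ss = C₀·f/(1−f) ≈ 6.110 × 0.0947/0.9053 ≈ 0.639 mg/L.
Trough 0.6 mg/L vs MEC 2 mg/L: subtherapeutic.

0.6 mg/L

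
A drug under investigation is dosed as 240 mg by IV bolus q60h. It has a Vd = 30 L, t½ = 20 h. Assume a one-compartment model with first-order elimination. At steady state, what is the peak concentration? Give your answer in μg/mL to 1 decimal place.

The dosing interval is 3 half-lives, so f = 2^(−3) = 0.125.
At steady state, R = 1/(1 − 0.125) = 8/7.
Single-dose peak C₀ = D/Vd = 240/30 = 8 μg/mL.
Steady-state peak Cmax,ss = C₀·R = 8 × 8/7 ≈ 9.143 μg/mL.

9.1 μg/mL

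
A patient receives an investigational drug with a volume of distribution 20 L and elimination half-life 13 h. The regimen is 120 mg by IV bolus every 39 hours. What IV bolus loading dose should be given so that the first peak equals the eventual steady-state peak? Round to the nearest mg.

f = (1/2)^(39/13) ≈ 0.125000; accumulation ratio R = 1/(1−f) ≈ 1.14286.
Loading dose to hit Cmax,ss on first dose: D_load = D_maint·R ≈ 120 × 1.14286 ≈ 137.14 mg.

137 mg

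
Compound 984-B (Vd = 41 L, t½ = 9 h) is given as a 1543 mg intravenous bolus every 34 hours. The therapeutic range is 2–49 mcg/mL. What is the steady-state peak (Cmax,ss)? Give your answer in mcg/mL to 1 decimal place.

40.6 mcg/mL

Over one 34-h interval, 34/9 ≈ 3.7778 half-lives elapse, leaving f ≈ 0.0729 of each dose.
Accumulation ratio R = 1/(1 − f) ≈ 1/0.9271 ≈ 1.0786.
Each bolus raises the concentration by D/Vd = 1543/41 ≈ 37.634 mcg/mL.
Steady-state peak Cmax,ss = C₀·R ≈ 37.634 × 1.0786 ≈ 40.592 mcg/mL.
Peak 40.6 mcg/mL vs MTC 49 mcg/mL: below toxic threshold.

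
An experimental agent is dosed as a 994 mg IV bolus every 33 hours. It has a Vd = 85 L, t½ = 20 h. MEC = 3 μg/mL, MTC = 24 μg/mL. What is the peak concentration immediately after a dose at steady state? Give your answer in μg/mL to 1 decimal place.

17.2 μg/mL

k = ln2/t½ = ln2/20 ≈ 0.034657 h⁻¹; fraction remaining f = e^(−kτ) = e^(−0.034657×33) ≈ 0.3186.
Accumulation ratio R = 1/(1 − f) ≈ 1/0.6814 ≈ 1.4676.
Single-dose peak C₀ = D/Vd = 994/85 ≈ 11.694 μg/mL.
Steady-state peak Cmax,ss = C₀·R ≈ 11.694 × 1.4676 ≈ 17.162 μg/mL.
Peak 17.2 μg/mL vs MTC 24 μg/mL: below toxic threshold.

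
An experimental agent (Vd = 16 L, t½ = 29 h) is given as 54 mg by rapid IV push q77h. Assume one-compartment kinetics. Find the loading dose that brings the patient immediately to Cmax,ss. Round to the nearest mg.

64 mg

f = (1/2)^(77/29) ≈ 0.158750; accumulation ratio R = 1/(1−f) ≈ 1.18871.
Loading dose to hit Cmax,ss on first dose: D_load = D_maint·R ≈ 54 × 1.18871 ≈ 64.19 mg.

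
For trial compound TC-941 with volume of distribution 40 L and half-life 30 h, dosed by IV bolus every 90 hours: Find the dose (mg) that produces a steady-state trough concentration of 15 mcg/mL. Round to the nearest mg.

4200 mg

τ/t½ = 90/30 ≈ 3, so f = (1/2)^(90/30) ≈ 0.125000.
Cmin,ss = (D/Vd)·f/(1−f), so D = Cmin,ss·Vd·(1−f)/f.
D = 15 × 40 × (1−f)/f ≈ 15 × 40 × 7.00000 ≈ 4200.00 mg.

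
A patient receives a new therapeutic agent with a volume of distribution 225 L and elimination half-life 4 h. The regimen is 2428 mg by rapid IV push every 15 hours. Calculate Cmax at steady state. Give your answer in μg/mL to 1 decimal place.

11.7 μg/mL

Over one 15-h interval, 15/4 ≈ 3.75 half-lives elapse, leaving f ≈ 0.0743 of each dose.
At steady state, accumulation factor R = 1/(1 − e^(−kτ)) ≈ 1.0803.
Each bolus raises the concentration by D/Vd = 2428/225 ≈ 10.791 μg/mL.
Steady-state peak Cmax,ss = C₀·R ≈ 10.791 × 1.0803 ≈ 11.658 μg/mL.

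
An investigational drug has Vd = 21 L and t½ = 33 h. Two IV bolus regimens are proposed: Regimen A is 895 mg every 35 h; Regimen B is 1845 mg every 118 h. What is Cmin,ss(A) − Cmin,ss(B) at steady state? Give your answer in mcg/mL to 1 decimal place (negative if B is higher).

Regimen A: f = (1/2)^(35/33) ≈ 0.4794; Cmin,ss = (895/21)·f/(1−f) ≈ 39.246 mcg/mL.
Regimen B: f = (1/2)^(118/33) ≈ 0.0839; Cmin,ss = (1845/21)·f/(1−f) ≈ 8.046 mcg/mL.
Difference ≈ 39.246 − 8.046 ≈ 31.200 mcg/mL.

31.2 mcg/mL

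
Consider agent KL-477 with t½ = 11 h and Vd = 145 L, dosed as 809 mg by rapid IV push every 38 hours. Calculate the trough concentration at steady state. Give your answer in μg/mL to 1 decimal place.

Over one 38-h interval, 38/11 ≈ 3.4545 half-lives elapse, leaving f ≈ 0.0912 of each dose.
Each bolus raises the concentration by D/Vd = 809/145 ≈ 5.579 μg/mL.
Steady-state trough Cmin,ss = C₀·f/(1−f) ≈ 5.579 × 0.0912/0.9088 ≈ 0.560 μg/mL.

0.6 μg/mL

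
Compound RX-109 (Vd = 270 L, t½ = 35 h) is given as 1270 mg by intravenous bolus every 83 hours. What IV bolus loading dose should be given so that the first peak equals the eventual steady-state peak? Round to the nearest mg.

f = (1/2)^(83/35) ≈ 0.193254; accumulation ratio R = 1/(1−f) ≈ 1.23955.
Loading dose to hit Cmax,ss on first dose: D_load = D_maint·R ≈ 1270 × 1.23955 ≈ 1574.23 mg.

1574 mg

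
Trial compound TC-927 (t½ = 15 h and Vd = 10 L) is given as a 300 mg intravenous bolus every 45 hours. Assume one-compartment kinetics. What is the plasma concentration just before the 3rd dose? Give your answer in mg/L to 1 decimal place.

f = (1/2)^(τ/t½) = (1/2)^(45/15) ≈ 0.1250.
C₀ = D/Vd = 300/10 ≈ 30.000 mg/L.
Before the 3rd dose, 2 doses have been given. Superposition: Cmin = C₀·(f + f²).
≈ 30.000 × (0.1250 + 0.0156) ≈ 30.000 × 0.1406 ≈ 4.218 mg/L.

4.2 mg/L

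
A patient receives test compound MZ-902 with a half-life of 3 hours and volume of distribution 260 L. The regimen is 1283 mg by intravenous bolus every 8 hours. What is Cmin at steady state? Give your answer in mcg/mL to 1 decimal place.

k = ln2/t½ = ln2/3 ≈ 0.231049 h⁻¹; fraction remaining f = e^(−kτ) = e^(−0.231049×8) ≈ 0.1575.
Accumulation ratio R = 1/(1 − f) ≈ 1/0.8425 ≈ 1.1869.
Single-dose peak C₀ = D/Vd = 1283/260 ≈ 4.935 mcg/mL.
Cmax,ss = C₀/(1 − f) ≈ 4.935/0.8425 ≈ 5.858 mcg/mL.
One interval later, Cmin,ss = Cmax,ss·e^(−kτ) ≈ 5.858 × 0.1575 ≈ 0.923 mcg/mL.

0.9 mcg/mL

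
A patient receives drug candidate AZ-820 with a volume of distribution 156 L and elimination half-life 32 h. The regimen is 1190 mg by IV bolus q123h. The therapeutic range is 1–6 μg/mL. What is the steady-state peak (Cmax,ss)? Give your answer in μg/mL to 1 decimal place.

k = ln2/t½ = ln2/32 ≈ 0.021661 h⁻¹; fraction remaining f = e^(−kτ) = e^(−0.021661×123) ≈ 0.0696.
Accumulation ratio R = 1/(1 − f) ≈ 1/0.9304 ≈ 1.0748.
Single-dose peak C₀ = D/Vd = 1190/156 ≈ 7.628 μg/mL.
Steady-state peak Cmax,ss = C₀·R ≈ 7.628 × 1.0748 ≈ 8.199 μg/mL.
Peak 8.2 μg/mL vs MTC 6 μg/mL: exceeds toxic threshold.

8.2 μg/mL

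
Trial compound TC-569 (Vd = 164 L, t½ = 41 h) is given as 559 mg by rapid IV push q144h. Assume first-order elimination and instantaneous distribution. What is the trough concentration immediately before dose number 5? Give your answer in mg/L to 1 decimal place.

0.3 mg/L

f = (1/2)^(τ/t½) = (1/2)^(144/41) ≈ 0.0876.
C₀ = D/Vd = 559/164 ≈ 3.409 mg/L.
Before the 5th dose, 4 doses have been given. Superposition: Cmin = C₀·(f + f² + … + f^4).
≈ 3.409 × (0.0876 + 0.0077 + 0.0007 + 0.0001) ≈ 3.409 × 0.0961 ≈ 0.328 mg/L.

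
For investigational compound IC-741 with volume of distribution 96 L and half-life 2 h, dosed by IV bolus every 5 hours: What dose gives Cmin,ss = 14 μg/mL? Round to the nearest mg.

6259 mg

τ/t½ = 5/2 ≈ 2.5, so f = (1/2)^(5/2) ≈ 0.176777.
Cmin,ss = (D/Vd)·f/(1−f), so D = Cmin,ss·Vd·(1−f)/f.
D = 14 × 96 × (1−f)/f ≈ 14 × 96 × 4.65684 ≈ 6258.79 mg.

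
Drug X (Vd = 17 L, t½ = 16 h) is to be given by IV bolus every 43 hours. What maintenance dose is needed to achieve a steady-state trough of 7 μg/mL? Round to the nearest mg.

τ/t½ = 43/16 ≈ 2.6875, so f = (1/2)^(43/16) ≈ 0.155232.
Cmin,ss = (D/Vd)·f/(1−f), so D = Cmin,ss·Vd·(1−f)/f.
D = 7 × 17 × (1−f)/f ≈ 7 × 17 × 5.44197 ≈ 647.59 mg.

648 mg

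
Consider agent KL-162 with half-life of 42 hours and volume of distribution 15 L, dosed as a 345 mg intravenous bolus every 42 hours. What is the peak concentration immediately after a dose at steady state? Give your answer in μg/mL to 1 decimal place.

46.0 μg/mL

τ = 42 h = 1 half-life, so f = (1/2)^1 = 0.5.
Accumulation ratio R = 1/(1 − f) = 1/0.5 = 2/1.
Single-dose peak C₀ = D/Vd = 345/15 = 23 μg/mL.
Steady-state peak Cmax,ss = C₀·R = 23 × 2/1 ≈ 46.000 μg/mL.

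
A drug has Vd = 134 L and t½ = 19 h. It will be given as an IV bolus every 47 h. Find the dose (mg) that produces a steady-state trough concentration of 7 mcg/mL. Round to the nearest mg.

τ/t½ = 47/19 ≈ 2.4737, so f = (1/2)^(47/19) ≈ 0.180031.
Cmin,ss = (D/Vd)·f/(1−f), so D = Cmin,ss·Vd·(1−f)/f.
D = 7 × 134 × (1−f)/f ≈ 7 × 134 × 4.55460 ≈ 4272.21 mg.

4272 mg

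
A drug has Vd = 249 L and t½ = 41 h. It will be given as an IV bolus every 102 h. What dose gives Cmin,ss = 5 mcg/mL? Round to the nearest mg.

5739 mg

τ/t½ = 102/41 ≈ 2.4878, so f = (1/2)^(102/41) ≈ 0.178277.
Cmin,ss = (D/Vd)·f/(1−f), so D = Cmin,ss·Vd·(1−f)/f.
D = 5 × 249 × (1−f)/f ≈ 5 × 249 × 4.60925 ≈ 5738.52 mg.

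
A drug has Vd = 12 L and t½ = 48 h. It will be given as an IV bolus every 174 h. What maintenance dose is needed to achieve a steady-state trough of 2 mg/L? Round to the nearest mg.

τ/t½ = 174/48 ≈ 3.625, so f = (1/2)^(174/48) ≈ 0.081052.
Cmin,ss = (D/Vd)·f/(1−f), so D = Cmin,ss·Vd·(1−f)/f.
D = 2 × 12 × (1−f)/f ≈ 2 × 12 × 11.33776 ≈ 272.11 mg.

272 mg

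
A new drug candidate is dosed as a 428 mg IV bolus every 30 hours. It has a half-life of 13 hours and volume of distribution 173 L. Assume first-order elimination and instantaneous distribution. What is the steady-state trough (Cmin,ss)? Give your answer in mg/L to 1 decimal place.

0.6 mg/L

Over one 30-h interval, 30/13 ≈ 2.3077 half-lives elapse, leaving f ≈ 0.2020 of each dose.
Accumulation ratio R = 1/(1 − f) ≈ 1/0.7980 ≈ 1.2531.
Single-dose peak C₀ = D/Vd = 428/173 ≈ 2.474 mg/L.
Cmax,ss = C₀/(1 − f) ≈ 2.474/0.7980 ≈ 3.100 mg/L.
One interval later, Cmin,ss = Cmax,ss·e^(−kτ) ≈ 3.100 × 0.2020 ≈ 0.626 mg/L.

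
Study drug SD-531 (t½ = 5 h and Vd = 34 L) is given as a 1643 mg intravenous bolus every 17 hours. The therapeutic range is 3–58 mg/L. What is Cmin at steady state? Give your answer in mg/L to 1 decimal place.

5.1 mg/L

τ/t½ = 17/5 ≈ 3.4, so fraction remaining f = (1/2)^(17/5) ≈ 0.0947.
At steady state, accumulation factor R = 1/(1 − e^(−kτ)) ≈ 1.1046.
Single-dose peak C₀ = D/Vd = 1643/34 ≈ 48.324 mg/L.
Steady-state peak Cmax,ss = C₀·R ≈ 48.324 × 1.1046 ≈ 53.379 mg/L.
Steady-state trough Cmin,ss = Cmax,ss·f ≈ 53.379 × 0.0947 ≈ 5.055 mg/L.
Trough 5.1 mg/L vs MEC 3 mg/L: adequate.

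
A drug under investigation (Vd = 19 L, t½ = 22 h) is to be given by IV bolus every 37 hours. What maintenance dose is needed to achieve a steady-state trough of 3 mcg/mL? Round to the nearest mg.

τ/t½ = 37/22 ≈ 1.6818, so f = (1/2)^(37/22) ≈ 0.311690.
Cmin,ss = (D/Vd)·f/(1−f), so D = Cmin,ss·Vd·(1−f)/f.
D = 3 × 19 × (1−f)/f ≈ 3 × 19 × 2.20832 ≈ 125.87 mg.

126 mg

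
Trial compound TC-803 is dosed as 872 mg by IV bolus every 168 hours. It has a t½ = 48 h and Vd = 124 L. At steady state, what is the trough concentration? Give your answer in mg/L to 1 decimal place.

τ/t½ = 168/48 ≈ 3.5, so fraction remaining f = (1/2)^(168/48) ≈ 0.0884.
Each bolus raises the concentration by D/Vd = 872/124 ≈ 7.032 mg/L.
Steady-state trough Cmin,ss = C₀·f/(1−f) ≈ 7.032 × 0.0884/0.9116 ≈ 0.682 mg/L.

0.7 mg/L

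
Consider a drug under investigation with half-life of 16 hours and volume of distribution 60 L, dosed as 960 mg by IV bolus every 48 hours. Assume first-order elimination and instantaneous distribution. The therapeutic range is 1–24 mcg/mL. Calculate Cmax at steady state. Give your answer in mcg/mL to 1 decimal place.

18.3 mcg/mL

τ = 48 h = 3 half-lives, so f = (1/2)^3 = 0.125.
Accumulation ratio R = 1/(1 − f) = 1/0.875 = 8/7.
Single-dose peak C₀ = D/Vd = 960/60 = 16 mcg/mL.
Steady-state peak Cmax,ss = C₀·R = 16 × 8/7 ≈ 18.286 mcg/mL.
Peak 18.3 mcg/mL vs MTC 24 mcg/mL: below toxic threshold.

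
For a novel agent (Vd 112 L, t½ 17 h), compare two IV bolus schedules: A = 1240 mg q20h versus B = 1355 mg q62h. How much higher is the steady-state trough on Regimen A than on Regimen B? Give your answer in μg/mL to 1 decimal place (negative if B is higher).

Regimen A: f = (1/2)^(20/17) ≈ 0.4424; Cmin,ss = (1240/112)·f/(1−f) ≈ 8.784 μg/mL.
Regimen B: f = (1/2)^(62/17) ≈ 0.0798; Cmin,ss = (1355/112)·f/(1−f) ≈ 1.049 μg/mL.
Difference ≈ 8.784 − 1.049 ≈ 7.735 μg/mL.

7.7 μg/mL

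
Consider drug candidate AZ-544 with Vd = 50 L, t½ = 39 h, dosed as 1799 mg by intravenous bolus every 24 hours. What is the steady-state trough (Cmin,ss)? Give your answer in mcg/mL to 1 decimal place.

67.6 mcg/mL

τ/t½ = 24/39 ≈ 0.61538, so fraction remaining f = (1/2)^(24/39) ≈ 0.6528.
At steady state, accumulation factor R = 1/(1 − e^(−kτ)) ≈ 2.8802.
Single-dose peak C₀ = D/Vd = 1799/50 ≈ 35.980 mcg/mL.
Cmax,ss = C₀/(1 − f) ≈ 35.980/0.3472 ≈ 103.629 mcg/mL.
Steady-state trough Cmin,ss = Cmax,ss·f ≈ 103.629 × 0.6528 ≈ 67.649 mcg/mL.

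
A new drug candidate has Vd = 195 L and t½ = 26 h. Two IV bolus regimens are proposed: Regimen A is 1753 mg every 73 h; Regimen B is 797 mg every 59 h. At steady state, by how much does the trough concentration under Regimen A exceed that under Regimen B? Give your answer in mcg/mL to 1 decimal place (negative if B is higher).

Regimen A: f = (1/2)^(73/26) ≈ 0.1428; Cmin,ss = (1753/195)·f/(1−f) ≈ 1.498 mcg/mL.
Regimen B: f = (1/2)^(59/26) ≈ 0.2074; Cmin,ss = (797/195)·f/(1−f) ≈ 1.069 mcg/mL.
Difference ≈ 1.498 − 1.069 ≈ 0.429 mcg/mL.

0.4 mcg/mL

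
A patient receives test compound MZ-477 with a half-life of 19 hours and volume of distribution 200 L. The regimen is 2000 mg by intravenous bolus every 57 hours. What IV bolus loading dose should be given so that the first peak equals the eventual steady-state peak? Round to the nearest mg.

f = (1/2)^(57/19) ≈ 0.125000; accumulation ratio R = 1/(1−f) ≈ 1.14286.
Loading dose to hit Cmax,ss on first dose: D_load = D_maint·R ≈ 2000 × 1.14286 ≈ 2285.72 mg.

2286 mg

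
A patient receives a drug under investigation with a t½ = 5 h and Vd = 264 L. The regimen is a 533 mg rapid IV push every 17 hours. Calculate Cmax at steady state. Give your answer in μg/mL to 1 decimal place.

2.2 μg/mL

Over one 17-h interval, 17/5 ≈ 3.4 half-lives elapse, leaving f ≈ 0.0947 of each dose.
At steady state, accumulation factor R = 1/(1 − e^(−kτ)) ≈ 1.1046.
Each bolus raises the concentration by D/Vd = 533/264 ≈ 2.019 μg/mL.
Steady-state peak Cmax,ss = C₀·R ≈ 2.019 × 1.1046 ≈ 2.230 μg/mL.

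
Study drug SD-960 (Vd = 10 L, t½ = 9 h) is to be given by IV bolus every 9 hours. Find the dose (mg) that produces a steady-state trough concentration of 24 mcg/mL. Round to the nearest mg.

240 mg

τ/t½ = 9/9 ≈ 1, so f = (1/2)^(9/9) ≈ 0.500000.
Cmin,ss = (D/Vd)·f/(1−f), so D = Cmin,ss·Vd·(1−f)/f.
D = 24 × 10 × (1−f)/f ≈ 24 × 10 × 1.00000 ≈ 240.00 mg.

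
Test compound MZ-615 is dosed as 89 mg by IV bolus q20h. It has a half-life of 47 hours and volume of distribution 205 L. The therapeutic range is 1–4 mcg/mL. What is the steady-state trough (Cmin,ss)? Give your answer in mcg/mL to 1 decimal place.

1.3 mcg/mL

Over one 20-h interval, 20/47 ≈ 0.42553 half-lives elapse, leaving f ≈ 0.7446 of each dose.
Accumulation ratio R = 1/(1 − f) ≈ 1/0.2554 ≈ 3.9154.
Single-dose peak C₀ = D/Vd = 89/205 ≈ 0.434 mcg/mL.
Cmax,ss = C₀/(1 − f) ≈ 0.434/0.2554 ≈ 1.699 mcg/mL.
One interval later, Cmin,ss = Cmax,ss·e^(−kτ) ≈ 1.699 × 0.7446 ≈ 1.265 mcg/mL.
Trough 1.3 mcg/mL vs MEC 1 mcg/mL: adequate.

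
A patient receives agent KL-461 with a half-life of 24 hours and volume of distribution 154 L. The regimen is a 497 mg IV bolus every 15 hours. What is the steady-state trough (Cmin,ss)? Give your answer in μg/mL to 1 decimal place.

Over one 15-h interval, 15/24 ≈ 0.625 half-lives elapse, leaving f ≈ 0.6484 of each dose.
Each bolus raises the concentration by D/Vd = 497/154 ≈ 3.227 μg/mL.
Steady-state trough Cmin,ss = C₀·f/(1−f) ≈ 3.227 × 0.6484/0.3516 ≈ 5.951 μg/mL.

6.0 μg/mL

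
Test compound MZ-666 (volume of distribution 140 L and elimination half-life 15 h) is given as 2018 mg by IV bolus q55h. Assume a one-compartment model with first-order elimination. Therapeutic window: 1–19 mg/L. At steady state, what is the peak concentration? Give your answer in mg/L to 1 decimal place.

15.6 mg/L

Over one 55-h interval, 55/15 ≈ 3.6667 half-lives elapse, leaving f ≈ 0.0787 of each dose.
Accumulation ratio R = 1/(1 − f) ≈ 1/0.9213 ≈ 1.0854.
Each bolus raises the concentration by D/Vd = 2018/140 ≈ 14.414 mg/L.
Steady-state peak Cmax,ss = C₀·R ≈ 14.414 × 1.0854 ≈ 15.645 mg/L.
Peak 15.6 mg/L vs MTC 19 mg/L: below toxic threshold.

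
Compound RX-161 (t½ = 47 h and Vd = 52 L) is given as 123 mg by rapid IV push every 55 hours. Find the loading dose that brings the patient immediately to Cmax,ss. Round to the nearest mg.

f = (1/2)^(55/47) ≈ 0.444356; accumulation ratio R = 1/(1−f) ≈ 1.79971.
Loading dose to hit Cmax,ss on first dose: D_load = D_maint·R ≈ 123 × 1.79971 ≈ 221.36 mg.

221 mg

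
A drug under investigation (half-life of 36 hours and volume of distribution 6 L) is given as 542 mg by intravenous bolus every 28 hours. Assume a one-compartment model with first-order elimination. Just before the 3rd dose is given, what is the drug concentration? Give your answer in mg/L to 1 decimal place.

83.4 mg/L

f = (1/2)^(τ/t½) = (1/2)^(28/36) ≈ 0.5833.
C₀ = D/Vd = 542/6 ≈ 90.333 mg/L.
Before the 3rd dose, 2 doses have been given. Superposition: Cmin = C₀·(f + f²).
≈ 90.333 × (0.5833 + 0.3402) ≈ 90.333 × 0.9235 ≈ 83.423 mg/L.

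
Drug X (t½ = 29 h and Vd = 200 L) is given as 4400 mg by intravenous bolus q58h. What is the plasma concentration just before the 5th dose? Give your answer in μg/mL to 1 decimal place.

7.3 μg/mL

f = (1/2)^(τ/t½) = (1/2)^(58/29) ≈ 0.2500.
C₀ = D/Vd = 4400/200 ≈ 22.000 μg/mL.
Before the 5th dose, 4 doses have been given. Superposition: Cmin = C₀·(f + f² + … + f^4).
≈ 22.000 × (0.2500 + 0.0625 + 0.0156 + 0.0039) ≈ 22.000 × 0.3320 ≈ 7.304 μg/mL.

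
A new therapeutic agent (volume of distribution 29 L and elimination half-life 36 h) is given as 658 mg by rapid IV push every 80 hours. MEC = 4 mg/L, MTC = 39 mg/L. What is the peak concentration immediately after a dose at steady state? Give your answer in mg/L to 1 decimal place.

28.9 mg/L

Over one 80-h interval, 80/36 ≈ 2.2222 half-lives elapse, leaving f ≈ 0.2143 of each dose.
At steady state, accumulation factor R = 1/(1 − e^(−kτ)) ≈ 1.2728.
Single-dose peak C₀ = D/Vd = 658/29 ≈ 22.690 mg/L.
Steady-state peak Cmax,ss = C₀·R ≈ 22.690 × 1.2728 ≈ 28.880 mg/L.
Peak 28.9 mg/L vs MTC 39 mg/L: below toxic threshold.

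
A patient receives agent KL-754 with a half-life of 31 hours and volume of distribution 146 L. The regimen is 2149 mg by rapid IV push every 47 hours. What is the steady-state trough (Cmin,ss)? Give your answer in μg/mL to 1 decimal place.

7.9 μg/mL

Over one 47-h interval, 47/31 ≈ 1.5161 half-lives elapse, leaving f ≈ 0.3496 of each dose.
Accumulation ratio R = 1/(1 − f) ≈ 1/0.6504 ≈ 1.5375.
Single-dose peak C₀ = D/Vd = 2149/146 ≈ 14.719 μg/mL.
Cmax,ss = C₀/(1 − f) ≈ 14.719/0.6504 ≈ 22.631 μg/mL.
Steady-state trough Cmin,ss = Cmax,ss·f ≈ 22.631 × 0.3496 ≈ 7.912 μg/mL.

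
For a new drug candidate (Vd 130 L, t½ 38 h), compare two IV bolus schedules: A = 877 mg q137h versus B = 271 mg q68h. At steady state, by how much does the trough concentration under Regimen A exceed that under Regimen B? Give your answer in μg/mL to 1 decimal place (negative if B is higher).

Regimen A: f = (1/2)^(137/38) ≈ 0.0822; Cmin,ss = (877/130)·f/(1−f) ≈ 0.604 μg/mL.
Regimen B: f = (1/2)^(68/38) ≈ 0.2893; Cmin,ss = (271/130)·f/(1−f) ≈ 0.849 μg/mL.
Difference ≈ 0.604 − 0.849 ≈ -0.245 μg/mL.

-0.2 μg/mL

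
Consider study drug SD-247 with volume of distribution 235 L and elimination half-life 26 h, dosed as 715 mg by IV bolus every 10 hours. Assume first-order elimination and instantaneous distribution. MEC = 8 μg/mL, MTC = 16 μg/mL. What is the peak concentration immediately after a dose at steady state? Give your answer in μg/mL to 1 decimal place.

k = ln2/t½ = ln2/26 ≈ 0.026660 h⁻¹; fraction remaining f = e^(−kτ) = e^(−0.026660×10) ≈ 0.7660.
At steady state, accumulation factor R = 1/(1 − e^(−kτ)) ≈ 4.2735.
Single-dose peak C₀ = D/Vd = 715/235 ≈ 3.043 μg/mL.
Cmax,ss = C₀/(1 − f) ≈ 3.043/0.2340 ≈ 13.004 μg/mL.
Peak 13.0 μg/mL vs MTC 16 μg/mL: below toxic threshold.

13.0 μg/mL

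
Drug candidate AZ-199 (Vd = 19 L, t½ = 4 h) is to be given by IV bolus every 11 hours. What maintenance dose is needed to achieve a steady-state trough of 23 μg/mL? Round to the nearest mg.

τ/t½ = 11/4 ≈ 2.75, so f = (1/2)^(11/4) ≈ 0.148651.
Cmin,ss = (D/Vd)·f/(1−f), so D = Cmin,ss·Vd·(1−f)/f.
D = 23 × 19 × (1−f)/f ≈ 23 × 19 × 5.72717 ≈ 2502.77 mg.

2503 mg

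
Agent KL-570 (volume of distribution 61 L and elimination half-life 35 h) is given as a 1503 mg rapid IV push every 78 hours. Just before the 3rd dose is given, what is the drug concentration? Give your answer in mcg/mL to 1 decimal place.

6.4 mcg/mL

f = (1/2)^(τ/t½) = (1/2)^(78/35) ≈ 0.2134.
C₀ = D/Vd = 1503/61 ≈ 24.639 mcg/mL.
Before the 3rd dose, 2 doses have been given. Superposition: Cmin = C₀·(f + f²).
≈ 24.639 × (0.2134 + 0.0455) ≈ 24.639 × 0.2589 ≈ 6.379 mcg/mL.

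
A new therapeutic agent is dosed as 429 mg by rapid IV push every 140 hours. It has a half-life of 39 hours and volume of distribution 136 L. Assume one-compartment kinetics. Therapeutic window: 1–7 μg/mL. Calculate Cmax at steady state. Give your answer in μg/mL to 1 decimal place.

3.4 μg/mL

Over one 140-h interval, 140/39 ≈ 3.5897 half-lives elapse, leaving f ≈ 0.0831 of each dose.
Accumulation ratio R = 1/(1 − f) ≈ 1/0.9169 ≈ 1.0906.
Each bolus raises the concentration by D/Vd = 429/136 ≈ 3.154 μg/mL.
Cmax,ss = C₀/(1 − f) ≈ 3.154/0.9169 ≈ 3.440 μg/mL.
Peak 3.4 μg/mL vs MTC 7 μg/mL: below toxic threshold.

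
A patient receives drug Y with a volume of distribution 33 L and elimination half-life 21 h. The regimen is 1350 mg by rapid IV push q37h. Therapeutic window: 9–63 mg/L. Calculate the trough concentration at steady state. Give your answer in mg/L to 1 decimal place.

k = ln2/t½ = ln2/21 ≈ 0.033007 h⁻¹; fraction remaining f = e^(−kτ) = e^(−0.033007×37) ≈ 0.2949.
Each bolus raises the concentration by D/Vd = 1350/33 ≈ 40.909 mg/L.
Steady-state trough Cmin,ss = C₀·f/(1−f) ≈ 40.909 × 0.2949/0.7051 ≈ 17.110 mg/L.
Trough 17.1 mg/L vs MEC 9 mg/L: adequate.

17.1 mg/L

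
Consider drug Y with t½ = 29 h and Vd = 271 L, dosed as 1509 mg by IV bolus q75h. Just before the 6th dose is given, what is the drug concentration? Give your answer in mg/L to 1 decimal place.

1.1 mg/L

f = (1/2)^(τ/t½) = (1/2)^(75/29) ≈ 0.1665.
C₀ = D/Vd = 1509/271 ≈ 5.568 mg/L.
Before the 6th dose, 5 doses have been given. Superposition: Cmin = C₀·(f + f² + … + f^5).
≈ 5.568 × (0.1665 + 0.0277 + 0.0046 + 0.0008 + 0.0001) ≈ 5.568 × 0.1997 ≈ 1.112 mg/L.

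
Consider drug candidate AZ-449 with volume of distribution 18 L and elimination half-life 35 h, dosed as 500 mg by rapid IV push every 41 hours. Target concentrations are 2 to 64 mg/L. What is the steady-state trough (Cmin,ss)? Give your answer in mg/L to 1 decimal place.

22.2 mg/L

τ/t½ = 41/35 ≈ 1.1714, so fraction remaining f = (1/2)^(41/35) ≈ 0.4440.
Single-dose peak C₀ = D/Vd = 500/18 ≈ 27.778 mg/L.
Steady-state trough Cmin,ss = C₀·f/(1−f) ≈ 27.778 × 0.4440/0.5560 ≈ 22.182 mg/L.
Trough 22.2 mg/L vs MEC 2 mg/L: adequate.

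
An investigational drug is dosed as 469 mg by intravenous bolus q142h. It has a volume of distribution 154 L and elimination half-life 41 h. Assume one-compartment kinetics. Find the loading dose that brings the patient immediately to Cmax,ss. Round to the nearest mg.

516 mg

f = (1/2)^(142/41) ≈ 0.090658; accumulation ratio R = 1/(1−f) ≈ 1.09970.
Loading dose to hit Cmax,ss on first dose: D_load = D_maint·R ≈ 469 × 1.09970 ≈ 515.76 mg.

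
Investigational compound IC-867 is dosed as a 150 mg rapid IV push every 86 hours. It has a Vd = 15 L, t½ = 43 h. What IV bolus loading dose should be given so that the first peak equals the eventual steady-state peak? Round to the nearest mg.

200 mg

f = (1/2)^(86/43) ≈ 0.250000; accumulation ratio R = 1/(1−f) ≈ 1.33333.
Loading dose to hit Cmax,ss on first dose: D_load = D_maint·R ≈ 150 × 1.33333 ≈ 200.00 mg.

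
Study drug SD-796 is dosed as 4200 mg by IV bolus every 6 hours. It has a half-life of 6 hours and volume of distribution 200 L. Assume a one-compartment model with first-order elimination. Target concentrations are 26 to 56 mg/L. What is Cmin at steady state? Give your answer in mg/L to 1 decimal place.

21.0 mg/L

The dosing interval is 1 half-life, so f = 2^(−1) = 0.5.
Accumulation ratio R = 1/(1 − f) = 1/0.5 = 2/1.
Single-dose peak C₀ = D/Vd = 4200/200 = 21 mg/L.
Steady-state peak Cmax,ss = C₀·R = 21 × 2/1 ≈ 42.000 mg/L.
Steady-state trough Cmin,ss = Cmax,ss·f ≈ 42.000 × 0.5 ≈ 21.000 mg/L.
Trough 21.0 mg/L vs MEC 26 mg/L: subtherapeutic.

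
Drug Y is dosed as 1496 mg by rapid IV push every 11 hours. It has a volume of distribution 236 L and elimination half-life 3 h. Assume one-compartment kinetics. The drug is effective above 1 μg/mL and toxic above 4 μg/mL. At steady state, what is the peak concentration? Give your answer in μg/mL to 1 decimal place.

6.9 μg/mL

k = ln2/t½ = ln2/3 ≈ 0.231049 h⁻¹; fraction remaining f = e^(−kτ) = e^(−0.231049×11) ≈ 0.0787.
Accumulation ratio R = 1/(1 − f) ≈ 1/0.9213 ≈ 1.0854.
Each bolus raises the concentration by D/Vd = 1496/236 ≈ 6.339 μg/mL.
Steady-state peak Cmax,ss = C₀·R ≈ 6.339 × 1.0854 ≈ 6.880 μg/mL.
Peak 6.9 μg/mL vs MTC 4 μg/mL: exceeds toxic threshold.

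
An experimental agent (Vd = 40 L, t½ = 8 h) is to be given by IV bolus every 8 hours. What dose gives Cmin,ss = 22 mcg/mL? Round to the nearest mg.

τ/t½ = 8/8 ≈ 1, so f = (1/2)^(8/8) ≈ 0.500000.
Cmin,ss = (D/Vd)·f/(1−f), so D = Cmin,ss·Vd·(1−f)/f.
D = 22 × 40 × (1−f)/f ≈ 22 × 40 × 1.00000 ≈ 880.00 mg.

880 mg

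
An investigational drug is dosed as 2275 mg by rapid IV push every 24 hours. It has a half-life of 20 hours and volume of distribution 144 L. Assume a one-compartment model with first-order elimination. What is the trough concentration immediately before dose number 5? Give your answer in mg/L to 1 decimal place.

f = (1/2)^(τ/t½) = (1/2)^(24/20) ≈ 0.4353.
C₀ = D/Vd = 2275/144 ≈ 15.799 mg/L.
Before the 5th dose, 4 doses have been given. Superposition: Cmin = C₀·(f + f² + … + f^4).
≈ 15.799 × (0.4353 + 0.1895 + 0.0825 + 0.0359) ≈ 15.799 × 0.7432 ≈ 11.742 mg/L.

11.7 mg/L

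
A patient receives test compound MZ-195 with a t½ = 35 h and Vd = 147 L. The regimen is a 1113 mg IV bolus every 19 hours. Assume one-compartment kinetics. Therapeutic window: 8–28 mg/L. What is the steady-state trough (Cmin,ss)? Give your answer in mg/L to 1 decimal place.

Over one 19-h interval, 19/35 ≈ 0.54286 half-lives elapse, leaving f ≈ 0.6864 of each dose.
Each bolus raises the concentration by D/Vd = 1113/147 ≈ 7.571 mg/L.
Steady-state trough Cmin,ss = C₀·f/(1−f) ≈ 7.571 × 0.6864/0.3136 ≈ 16.571 mg/L.
Trough 16.6 mg/L vs MEC 8 mg/L: adequate.

16.6 mg/L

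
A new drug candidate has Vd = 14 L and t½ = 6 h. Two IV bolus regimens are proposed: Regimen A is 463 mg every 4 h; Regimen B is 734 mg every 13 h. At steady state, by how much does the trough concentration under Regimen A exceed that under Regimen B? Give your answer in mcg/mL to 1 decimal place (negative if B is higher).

41.3 mcg/mL

Regimen A: f = (1/2)^(4/6) ≈ 0.6300; Cmin,ss = (463/14)·f/(1−f) ≈ 56.311 mcg/mL.
Regimen B: f = (1/2)^(13/6) ≈ 0.2227; Cmin,ss = (734/14)·f/(1−f) ≈ 15.021 mcg/mL.
Difference ≈ 56.311 − 15.021 ≈ 41.290 mcg/mL.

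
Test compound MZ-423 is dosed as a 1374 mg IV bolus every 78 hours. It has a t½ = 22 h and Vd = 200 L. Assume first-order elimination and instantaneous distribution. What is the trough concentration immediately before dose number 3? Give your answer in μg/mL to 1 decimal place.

0.6 μg/mL

f = (1/2)^(τ/t½) = (1/2)^(78/22) ≈ 0.0856.
C₀ = D/Vd = 1374/200 ≈ 6.870 μg/mL.
Before the 3rd dose, 2 doses have been given. Superposition: Cmin = C₀·(f + f²).
≈ 6.870 × (0.0856 + 0.0073) ≈ 6.870 × 0.0929 ≈ 0.638 μg/mL.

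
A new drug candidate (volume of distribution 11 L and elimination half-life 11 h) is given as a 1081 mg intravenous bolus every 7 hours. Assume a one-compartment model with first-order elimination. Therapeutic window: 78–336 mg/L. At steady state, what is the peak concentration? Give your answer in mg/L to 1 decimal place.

k = ln2/t½ = ln2/11 ≈ 0.063013 h⁻¹; fraction remaining f = e^(−kτ) = e^(−0.063013×7) ≈ 0.6433.
Accumulation ratio R = 1/(1 − f) ≈ 1/0.3567 ≈ 2.8035.
Single-dose peak C₀ = D/Vd = 1081/11 ≈ 98.273 mg/L.
Steady-state peak Cmax,ss = C₀·R ≈ 98.273 × 2.8035 ≈ 275.508 mg/L.
Peak 275.5 mg/L vs MTC 336 mg/L: below toxic threshold.

275.5 mg/L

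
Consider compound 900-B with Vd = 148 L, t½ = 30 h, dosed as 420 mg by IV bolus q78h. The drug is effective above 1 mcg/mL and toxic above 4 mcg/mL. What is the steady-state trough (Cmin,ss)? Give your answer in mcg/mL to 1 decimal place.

Over one 78-h interval, 78/30 ≈ 2.6 half-lives elapse, leaving f ≈ 0.1649 of each dose.
At steady state, accumulation factor R = 1/(1 − e^(−kτ)) ≈ 1.1975.
Each bolus raises the concentration by D/Vd = 420/148 ≈ 2.838 mcg/mL.
Cmax,ss = C₀/(1 − f) ≈ 2.838/0.8351 ≈ 3.398 mcg/mL.
One interval later, Cmin,ss = Cmax,ss·e^(−kτ) ≈ 3.398 × 0.1649 ≈ 0.560 mcg/mL.
Trough 0.6 mcg/mL vs MEC 1 mcg/mL: subtherapeutic.

0.6 mcg/mL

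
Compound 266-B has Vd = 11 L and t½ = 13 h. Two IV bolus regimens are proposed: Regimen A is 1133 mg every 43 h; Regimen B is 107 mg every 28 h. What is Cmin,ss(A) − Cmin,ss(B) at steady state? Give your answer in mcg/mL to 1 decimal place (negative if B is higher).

Regimen A: f = (1/2)^(43/13) ≈ 0.1010; Cmin,ss = (1133/11)·f/(1−f) ≈ 11.572 mcg/mL.
Regimen B: f = (1/2)^(28/13) ≈ 0.2247; Cmin,ss = (107/11)·f/(1−f) ≈ 2.819 mcg/mL.
Difference ≈ 11.572 − 2.819 ≈ 8.753 mcg/mL.

8.8 mcg/mL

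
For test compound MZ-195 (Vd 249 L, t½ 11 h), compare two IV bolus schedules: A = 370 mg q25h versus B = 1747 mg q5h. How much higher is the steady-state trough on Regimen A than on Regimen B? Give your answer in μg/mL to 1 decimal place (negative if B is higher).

Regimen A: f = (1/2)^(25/11) ≈ 0.2069; Cmin,ss = (370/249)·f/(1−f) ≈ 0.388 μg/mL.
Regimen B: f = (1/2)^(5/11) ≈ 0.7297; Cmin,ss = (1747/249)·f/(1−f) ≈ 18.941 μg/mL.
Difference ≈ 0.388 − 18.941 ≈ -18.553 μg/mL.

-18.6 μg/mL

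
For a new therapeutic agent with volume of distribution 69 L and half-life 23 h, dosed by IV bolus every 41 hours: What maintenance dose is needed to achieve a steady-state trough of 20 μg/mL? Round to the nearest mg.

τ/t½ = 41/23 ≈ 1.7826, so f = (1/2)^(41/23) ≈ 0.290657.
Cmin,ss = (D/Vd)·f/(1−f), so D = Cmin,ss·Vd·(1−f)/f.
D = 20 × 69 × (1−f)/f ≈ 20 × 69 × 2.44048 ≈ 3367.86 mg.

3368 mg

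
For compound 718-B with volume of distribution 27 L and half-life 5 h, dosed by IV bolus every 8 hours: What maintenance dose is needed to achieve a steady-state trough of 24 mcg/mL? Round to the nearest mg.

τ/t½ = 8/5 ≈ 1.6, so f = (1/2)^(8/5) ≈ 0.329877.
Cmin,ss = (D/Vd)·f/(1−f), so D = Cmin,ss·Vd·(1−f)/f.
D = 24 × 27 × (1−f)/f ≈ 24 × 27 × 2.03143 ≈ 1316.37 mg.

1316 mg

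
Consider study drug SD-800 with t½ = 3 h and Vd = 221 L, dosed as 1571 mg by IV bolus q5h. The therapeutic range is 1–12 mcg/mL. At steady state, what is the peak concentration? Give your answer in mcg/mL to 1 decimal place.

τ/t½ = 5/3 ≈ 1.6667, so fraction remaining f = (1/2)^(5/3) ≈ 0.3150.
Accumulation ratio R = 1/(1 − f) ≈ 1/0.6850 ≈ 1.4599.
Each bolus raises the concentration by D/Vd = 1571/221 ≈ 7.109 mcg/mL.
Steady-state peak Cmax,ss = C₀·R ≈ 7.109 × 1.4599 ≈ 10.378 mcg/mL.
Peak 10.4 mcg/mL vs MTC 12 mcg/mL: below toxic threshold.

10.4 mcg/mL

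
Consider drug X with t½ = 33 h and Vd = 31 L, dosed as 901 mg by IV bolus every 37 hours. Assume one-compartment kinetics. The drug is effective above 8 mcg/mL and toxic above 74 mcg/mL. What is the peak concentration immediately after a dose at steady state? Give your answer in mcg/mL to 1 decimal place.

Over one 37-h interval, 37/33 ≈ 1.1212 half-lives elapse, leaving f ≈ 0.4597 of each dose.
At steady state, accumulation factor R = 1/(1 − e^(−kτ)) ≈ 1.8508.
Single-dose peak C₀ = D/Vd = 901/31 ≈ 29.065 mcg/mL.
Cmax,ss = C₀/(1 − f) ≈ 29.065/0.5403 ≈ 53.794 mcg/mL.
Peak 53.8 mcg/mL vs MTC 74 mcg/mL: below toxic threshold.

53.8 mcg/mL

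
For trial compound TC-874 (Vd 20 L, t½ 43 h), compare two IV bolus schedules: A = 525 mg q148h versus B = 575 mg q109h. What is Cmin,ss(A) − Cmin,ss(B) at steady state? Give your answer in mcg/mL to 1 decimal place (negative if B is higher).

-3.3 mcg/mL

Regimen A: f = (1/2)^(148/43) ≈ 0.0920; Cmin,ss = (525/20)·f/(1−f) ≈ 2.660 mcg/mL.
Regimen B: f = (1/2)^(109/43) ≈ 0.1726; Cmin,ss = (575/20)·f/(1−f) ≈ 5.997 mcg/mL.
Difference ≈ 2.660 − 5.997 ≈ -3.337 mcg/mL.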